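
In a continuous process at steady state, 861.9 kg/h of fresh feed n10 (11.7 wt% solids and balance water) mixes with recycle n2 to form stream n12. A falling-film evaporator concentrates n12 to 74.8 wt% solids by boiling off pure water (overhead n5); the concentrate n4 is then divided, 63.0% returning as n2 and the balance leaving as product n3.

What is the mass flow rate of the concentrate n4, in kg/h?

364.4 kg/h

Overall solids balance (none leaves overhead): solids in fresh feed = solids in product, i.e. 861.9×0.117 = (1−0.630)·n4·0.748.
n4 = 100.84/(0.748×0.370) = 364.37 kg/h.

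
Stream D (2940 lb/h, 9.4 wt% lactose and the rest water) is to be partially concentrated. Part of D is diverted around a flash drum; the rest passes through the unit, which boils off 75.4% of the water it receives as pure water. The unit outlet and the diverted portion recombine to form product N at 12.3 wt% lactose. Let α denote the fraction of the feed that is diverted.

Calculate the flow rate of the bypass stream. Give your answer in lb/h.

1925 lb/h

All 2940×0.094 = 276.36 lb/h of lactose reaches N, so N = 276.36/0.123 = 2246.8 lb/h and vapour = 693.17 lb/h.
The evaporator receives (1−α)·2940 of feed at 0.906 water and removes 0.754 of that water:
0.754×0.906×(1−α)×2940 = 693.17
(1−α) = 693.17/2008.4 = 0.3451;  α = 0.6549.
Bypass flow = 0.6549×2940 = 1925.3 lb/h.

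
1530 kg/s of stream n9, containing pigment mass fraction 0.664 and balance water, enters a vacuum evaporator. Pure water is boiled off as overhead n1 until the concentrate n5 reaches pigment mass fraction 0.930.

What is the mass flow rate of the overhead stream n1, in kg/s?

pigment is conserved: 1530×0.664 = 1015.9 kg/s all reports to the concentrate.
Concentrate = 1015.9/(target fraction) = 1092.4 kg/s.
Overhead = 1530 − 1092.4 = 437.61 kg/s.

437.6 kg/s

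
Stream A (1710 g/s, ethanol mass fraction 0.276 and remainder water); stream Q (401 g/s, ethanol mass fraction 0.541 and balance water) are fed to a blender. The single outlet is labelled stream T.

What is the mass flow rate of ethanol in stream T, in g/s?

688.9 g/s

ethanol out = ethanol in = 1710×0.276 + 401×0.541 = 688.9 g/s.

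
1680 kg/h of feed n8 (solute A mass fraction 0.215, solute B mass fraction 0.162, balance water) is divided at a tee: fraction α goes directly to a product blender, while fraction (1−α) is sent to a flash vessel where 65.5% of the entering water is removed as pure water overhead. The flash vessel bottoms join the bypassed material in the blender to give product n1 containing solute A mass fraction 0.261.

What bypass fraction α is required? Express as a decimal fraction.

0.568

All 1680×0.215 = 361.2 kg/h of solute A reaches n1, so n1 = 361.2/0.261 = 1383.9 kg/h and vapour = 296.09 kg/h.
The evaporator receives (1−α)·1680 of feed at 0.623 water and removes 0.655 of that water:
0.655×0.623×(1−α)×1680 = 296.09
(1−α) = 296.09/685.55 = 0.4319;  α = 0.5681.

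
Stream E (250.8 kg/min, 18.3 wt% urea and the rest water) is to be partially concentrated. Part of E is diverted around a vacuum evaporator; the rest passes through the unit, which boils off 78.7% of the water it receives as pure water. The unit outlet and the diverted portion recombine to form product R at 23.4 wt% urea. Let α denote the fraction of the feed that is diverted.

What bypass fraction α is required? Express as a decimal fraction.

All 250.8×0.183 = 45.896 kg/min of urea reaches R, so R = 45.896/0.234 = 196.14 kg/min and vapour = 54.662 kg/min.
The evaporator receives (1−α)·250.8 of feed at 0.817 water and removes 0.787 of that water:
0.787×0.817×(1−α)×250.8 = 54.662
(1−α) = 54.662/161.26 = 0.3390;  α = 0.6610.

0.661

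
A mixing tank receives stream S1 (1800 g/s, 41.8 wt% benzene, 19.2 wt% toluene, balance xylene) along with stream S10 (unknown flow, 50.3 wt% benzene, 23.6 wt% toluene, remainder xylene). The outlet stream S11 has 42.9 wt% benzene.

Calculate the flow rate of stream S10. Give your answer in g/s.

267.6 g/s

Let S10 be the unknown flow. Total out = 1800 + S10.
benzene balance: 752.4 + 0.503·S10 = 0.429·(1800 + S10)
(0.503 − 0.429)·S10 = 0.429×1800 − 752.4 = 19.8
S10 = 19.8 / 0.074 = 267.57 g/s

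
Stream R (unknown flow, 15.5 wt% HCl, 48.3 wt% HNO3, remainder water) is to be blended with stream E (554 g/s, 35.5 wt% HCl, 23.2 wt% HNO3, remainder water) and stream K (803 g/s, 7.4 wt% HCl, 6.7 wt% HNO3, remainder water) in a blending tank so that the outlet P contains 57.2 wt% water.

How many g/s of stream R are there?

Let R be the unknown flow. Total out = 1357 + R.
water balance: 918.58 + 0.362·R = 0.572·(1357 + R)
(0.362 − 0.572)·R = 0.572×1357 − 918.58 = -142.38
R = -142.38 / -0.210 = 677.98 g/s

678 g/s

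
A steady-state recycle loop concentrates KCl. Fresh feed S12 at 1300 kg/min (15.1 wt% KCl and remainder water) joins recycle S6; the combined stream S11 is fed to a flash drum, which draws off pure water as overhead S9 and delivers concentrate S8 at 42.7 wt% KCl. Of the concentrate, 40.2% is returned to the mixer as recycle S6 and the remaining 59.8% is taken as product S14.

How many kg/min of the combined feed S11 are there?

1609 kg/min

Overall KCl balance (none leaves overhead): KCl in fresh feed = KCl in product, i.e. 1300×0.151 = (1−0.402)·S8·0.427.
S8 = 196.3/(0.427×0.598) = 768.76 kg/min.
Recycle S6 = 0.402×768.76 = 309.04 kg/min.
Combined feed S11 = 1300 + 309.04 = 1609 kg/min.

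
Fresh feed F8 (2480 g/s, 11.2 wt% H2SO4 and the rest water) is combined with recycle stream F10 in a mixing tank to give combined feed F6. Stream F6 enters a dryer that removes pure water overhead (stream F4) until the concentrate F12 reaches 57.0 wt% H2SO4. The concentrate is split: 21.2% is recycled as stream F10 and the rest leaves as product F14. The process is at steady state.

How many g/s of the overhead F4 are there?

Overall H2SO4 balance (none leaves overhead): H2SO4 in fresh feed = H2SO4 in product, i.e. 2480×0.112 = (1−0.212)·F12·0.570.
F12 = 277.76/(0.570×0.788) = 618.4 g/s.
Recycle F10 = 0.212×618.4 = 131.1 g/s.
Combined feed F6 = 2480 + 131.1 = 2611.1 g/s.
Overhead F4 = F6 − F12 = 2611.1 − 618.4 = 1992.7 g/s.

1993 g/s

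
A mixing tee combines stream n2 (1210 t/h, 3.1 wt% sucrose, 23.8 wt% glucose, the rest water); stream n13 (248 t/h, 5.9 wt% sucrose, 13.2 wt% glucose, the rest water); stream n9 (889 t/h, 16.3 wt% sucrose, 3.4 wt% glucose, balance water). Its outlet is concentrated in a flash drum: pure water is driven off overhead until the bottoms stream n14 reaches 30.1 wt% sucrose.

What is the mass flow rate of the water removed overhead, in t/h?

sucrose entering = 1210×0.031 + 248×0.059 + 889×0.163 = 197.05 t/h.
All sucrose reports to n14, so n14 = 197.05/0.301 = 654.65 t/h.
Total feed = 2347 t/h; overhead = 2347 − 654.65 = 1692.4 t/h.

1692 t/h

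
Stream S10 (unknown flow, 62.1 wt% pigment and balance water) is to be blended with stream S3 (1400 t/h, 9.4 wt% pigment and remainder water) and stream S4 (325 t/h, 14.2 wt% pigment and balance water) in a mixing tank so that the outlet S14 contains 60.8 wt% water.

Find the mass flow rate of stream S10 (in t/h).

2177 t/h

Let S10 be the unknown flow. Total out = 1725 + S10.
water balance: 1547.2 + 0.379·S10 = 0.608·(1725 + S10)
(0.379 − 0.608)·S10 = 0.608×1725 − 1547.2 = -498.45
S10 = -498.45 / -0.229 = 2176.6 t/h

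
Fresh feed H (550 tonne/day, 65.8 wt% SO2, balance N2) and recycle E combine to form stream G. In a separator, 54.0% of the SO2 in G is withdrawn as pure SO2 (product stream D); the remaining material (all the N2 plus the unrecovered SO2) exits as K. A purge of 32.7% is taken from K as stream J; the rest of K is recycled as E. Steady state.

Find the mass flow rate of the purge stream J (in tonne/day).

N2 enters only via H and leaves only via the purge: 550×0.342 = 0.327×(N2 in K), and the separator passes all N2, so N2 in G = N2 in K = 575.23 tonne/day.
SO2 in G: m_A = 550×0.658 + (1−0.327)·(1−0.540)·m_A, so m_A = 361.9/0.6904 = 524.17 tonne/day.
K = (1−0.540)×524.17 + 575.23 = 816.35 tonne/day.
Purge J = 0.327×816.35 = 266.95 tonne/day.

266.9 tonne/day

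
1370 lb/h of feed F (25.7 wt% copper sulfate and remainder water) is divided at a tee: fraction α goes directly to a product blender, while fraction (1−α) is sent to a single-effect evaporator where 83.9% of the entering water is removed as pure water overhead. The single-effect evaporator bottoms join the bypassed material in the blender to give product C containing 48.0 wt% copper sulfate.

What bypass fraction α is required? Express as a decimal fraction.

All 1370×0.257 = 352.09 lb/h of copper sulfate reaches C, so C = 352.09/0.480 = 733.52 lb/h and vapour = 636.48 lb/h.
The evaporator receives (1−α)·1370 of feed at 0.743 water and removes 0.839 of that water:
0.839×0.743×(1−α)×1370 = 636.48
(1−α) = 636.48/854.03 = 0.7453;  α = 0.2547.

0.255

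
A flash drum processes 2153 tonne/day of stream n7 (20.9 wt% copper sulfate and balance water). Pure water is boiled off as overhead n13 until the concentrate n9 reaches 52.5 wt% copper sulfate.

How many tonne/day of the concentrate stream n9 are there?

857.1 tonne/day

copper sulfate is conserved: 2153×0.209 = 449.98 tonne/day all reports to the concentrate.
Concentrate = 449.98/(target fraction) = 857.1 tonne/day.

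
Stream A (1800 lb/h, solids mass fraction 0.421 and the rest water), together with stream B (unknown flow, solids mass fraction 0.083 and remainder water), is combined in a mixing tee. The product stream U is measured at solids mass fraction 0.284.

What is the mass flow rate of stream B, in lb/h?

Let B be the unknown flow. Total out = 1800 + B.
solids balance: 757.8 + 0.083·B = 0.284·(1800 + B)
(0.083 − 0.284)·B = 0.284×1800 − 757.8 = -246.6
B = -246.6 / -0.201 = 1226.9 lb/h

1227 lb/h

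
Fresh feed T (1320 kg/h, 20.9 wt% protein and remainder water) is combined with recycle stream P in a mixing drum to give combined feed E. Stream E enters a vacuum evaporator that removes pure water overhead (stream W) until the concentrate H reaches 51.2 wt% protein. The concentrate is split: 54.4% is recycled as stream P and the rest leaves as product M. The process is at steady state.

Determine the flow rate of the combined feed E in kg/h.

Overall protein balance (none leaves overhead): protein in fresh feed = protein in product, i.e. 1320×0.209 = (1−0.544)·H·0.512.
H = 275.88/(0.512×0.456) = 1181.6 kg/h.
Recycle P = 0.544×1181.6 = 642.81 kg/h.
Combined feed E = 1320 + 642.81 = 1962.8 kg/h.

1963 kg/h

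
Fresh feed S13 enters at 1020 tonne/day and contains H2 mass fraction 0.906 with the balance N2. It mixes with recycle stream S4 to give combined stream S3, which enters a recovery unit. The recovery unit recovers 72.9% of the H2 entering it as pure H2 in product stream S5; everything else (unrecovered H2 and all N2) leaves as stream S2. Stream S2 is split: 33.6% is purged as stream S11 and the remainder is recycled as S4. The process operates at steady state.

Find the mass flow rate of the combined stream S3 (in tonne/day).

N2 enters only via S13 and leaves only via the purge: 1020×0.094 = 0.336×(N2 in S2), and the recovery unit passes all N2, so N2 in S3 = N2 in S2 = 285.36 tonne/day.
H2 in S3: m_A = 1020×0.906 + (1−0.336)·(1−0.729)·m_A, so m_A = 924.12/0.8201 = 1126.9 tonne/day.
S3 = 1126.9 + 285.36 = 1412.3 tonne/day.

1412 tonne/day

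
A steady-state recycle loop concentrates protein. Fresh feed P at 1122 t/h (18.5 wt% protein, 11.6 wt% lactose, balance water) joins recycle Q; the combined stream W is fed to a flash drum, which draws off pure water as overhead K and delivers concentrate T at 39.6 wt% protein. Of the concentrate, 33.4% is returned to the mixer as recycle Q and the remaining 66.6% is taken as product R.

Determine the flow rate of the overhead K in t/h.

Overall protein balance (none leaves overhead): protein in fresh feed = protein in product, i.e. 1122×0.185 = (1−0.334)·T·0.396.
T = 207.57/(0.396×0.666) = 787.04 t/h.
Recycle Q = 0.334×787.04 = 262.87 t/h.
Combined feed W = 1122 + 262.87 = 1384.9 t/h.
Overhead K = W − T = 1384.9 − 787.04 = 597.83 t/h.

597.8 t/h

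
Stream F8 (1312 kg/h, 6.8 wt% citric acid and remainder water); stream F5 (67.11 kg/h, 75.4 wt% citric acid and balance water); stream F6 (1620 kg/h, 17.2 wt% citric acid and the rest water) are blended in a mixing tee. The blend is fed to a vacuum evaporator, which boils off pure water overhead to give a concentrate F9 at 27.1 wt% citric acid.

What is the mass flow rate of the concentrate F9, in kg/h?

citric acid entering = 1312×0.068 + 67.11×0.754 + 1620×0.172 = 418.46 kg/h.
All citric acid reports to F9, so F9 = 418.46/0.271 = 1544.1 kg/h.

1544 kg/h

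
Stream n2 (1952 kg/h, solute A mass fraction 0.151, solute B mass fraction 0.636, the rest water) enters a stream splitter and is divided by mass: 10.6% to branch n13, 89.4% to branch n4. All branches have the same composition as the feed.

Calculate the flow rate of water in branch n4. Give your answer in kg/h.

Branch n4 total = 0.894×1952 = 1745.1 kg/h.
water in n4 = 0.213×1745.1 = 371.7 kg/h.

371.7 kg/h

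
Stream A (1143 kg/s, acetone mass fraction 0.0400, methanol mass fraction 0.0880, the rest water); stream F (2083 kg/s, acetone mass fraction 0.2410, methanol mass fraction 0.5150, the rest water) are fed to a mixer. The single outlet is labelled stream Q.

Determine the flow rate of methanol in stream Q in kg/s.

1173 kg/s

methanol out = methanol in = 1143×0.088 + 2083×0.515 = 1173.3 kg/s.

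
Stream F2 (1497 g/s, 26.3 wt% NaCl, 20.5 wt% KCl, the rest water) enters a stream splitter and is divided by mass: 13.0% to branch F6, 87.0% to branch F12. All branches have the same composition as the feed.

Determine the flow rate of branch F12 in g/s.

Branch F12 flow = 0.870×1497 = 1302.4 g/s.

1302 g/s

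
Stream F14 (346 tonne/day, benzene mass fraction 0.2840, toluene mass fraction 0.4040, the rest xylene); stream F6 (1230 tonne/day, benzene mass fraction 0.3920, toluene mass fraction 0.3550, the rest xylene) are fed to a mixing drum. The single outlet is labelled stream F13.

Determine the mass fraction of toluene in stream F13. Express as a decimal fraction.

0.3658

Total flow out = 346 + 1230 = 1576 tonne/day.
toluene in = 346×0.404 + 1230×0.355 = 576.43 tonne/day.
toluene mass fraction in F13 = 576.43/1576 = 0.3658.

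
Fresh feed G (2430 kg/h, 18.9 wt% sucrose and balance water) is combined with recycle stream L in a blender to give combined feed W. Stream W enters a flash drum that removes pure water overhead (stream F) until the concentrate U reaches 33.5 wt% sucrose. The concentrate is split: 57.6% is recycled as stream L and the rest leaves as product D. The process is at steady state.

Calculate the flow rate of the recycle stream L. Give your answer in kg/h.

Overall sucrose balance (none leaves overhead): sucrose in fresh feed = sucrose in product, i.e. 2430×0.189 = (1−0.576)·U·0.335.
U = 459.27/(0.335×0.424) = 3233.4 kg/h.
Recycle L = 0.576×3233.4 = 1862.4 kg/h.

1862 kg/h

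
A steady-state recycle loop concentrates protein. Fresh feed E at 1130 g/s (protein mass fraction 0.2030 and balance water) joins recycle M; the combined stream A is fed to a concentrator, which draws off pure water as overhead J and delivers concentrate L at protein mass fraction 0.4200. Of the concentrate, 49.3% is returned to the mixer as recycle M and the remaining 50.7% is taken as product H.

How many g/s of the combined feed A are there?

1661 g/s

Overall protein balance (none leaves overhead): protein in fresh feed = protein in product, i.e. 1130×0.203 = (1−0.493)·L·0.420.
L = 229.39/(0.420×0.507) = 1077.3 g/s.
Recycle M = 0.493×1077.3 = 531.09 g/s.
Combined feed A = 1130 + 531.09 = 1661.1 g/s.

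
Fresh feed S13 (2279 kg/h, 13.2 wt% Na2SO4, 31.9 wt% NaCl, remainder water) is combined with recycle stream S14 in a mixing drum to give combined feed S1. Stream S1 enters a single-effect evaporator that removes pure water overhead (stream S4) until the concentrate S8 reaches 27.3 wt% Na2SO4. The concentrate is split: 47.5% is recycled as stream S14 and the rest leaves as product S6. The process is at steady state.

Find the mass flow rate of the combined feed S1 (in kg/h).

3276 kg/h

Overall Na2SO4 balance (none leaves overhead): Na2SO4 in fresh feed = Na2SO4 in product, i.e. 2279×0.132 = (1−0.475)·S8·0.273.
S8 = 300.83/(0.273×0.525) = 2098.9 kg/h.
Recycle S14 = 0.475×2098.9 = 996.99 kg/h.
Combined feed S1 = 2279 + 996.99 = 3276 kg/h.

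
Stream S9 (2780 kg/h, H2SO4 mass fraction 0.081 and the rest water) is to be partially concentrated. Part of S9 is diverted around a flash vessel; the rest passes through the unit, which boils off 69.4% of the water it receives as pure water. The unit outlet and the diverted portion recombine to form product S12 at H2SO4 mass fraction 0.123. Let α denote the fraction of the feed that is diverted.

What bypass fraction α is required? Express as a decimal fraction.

0.465

All 2780×0.081 = 225.18 kg/h of H2SO4 reaches S12, so S12 = 225.18/0.123 = 1830.7 kg/h and vapour = 949.27 kg/h.
The evaporator receives (1−α)·2780 of feed at 0.919 water and removes 0.694 of that water:
0.694×0.919×(1−α)×2780 = 949.27
(1−α) = 949.27/1773 = 0.5354;  α = 0.4646.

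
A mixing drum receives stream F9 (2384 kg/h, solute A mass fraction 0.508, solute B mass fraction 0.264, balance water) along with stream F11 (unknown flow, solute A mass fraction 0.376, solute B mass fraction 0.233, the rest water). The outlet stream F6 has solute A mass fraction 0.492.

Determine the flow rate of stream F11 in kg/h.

328.8 kg/h

Let F11 be the unknown flow. Total out = 2384 + F11.
solute A balance: 1211.1 + 0.376·F11 = 0.492·(2384 + F11)
(0.376 − 0.492)·F11 = 0.492×2384 − 1211.1 = -38.144
F11 = -38.144 / -0.116 = 328.83 kg/h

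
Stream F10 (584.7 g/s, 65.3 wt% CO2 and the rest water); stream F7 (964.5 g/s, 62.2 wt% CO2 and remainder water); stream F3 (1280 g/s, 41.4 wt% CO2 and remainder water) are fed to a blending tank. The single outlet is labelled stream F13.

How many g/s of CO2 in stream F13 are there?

CO2 out = CO2 in = 584.7×0.653 + 964.5×0.622 + 1280×0.414 = 1511.6 g/s.

1512 g/s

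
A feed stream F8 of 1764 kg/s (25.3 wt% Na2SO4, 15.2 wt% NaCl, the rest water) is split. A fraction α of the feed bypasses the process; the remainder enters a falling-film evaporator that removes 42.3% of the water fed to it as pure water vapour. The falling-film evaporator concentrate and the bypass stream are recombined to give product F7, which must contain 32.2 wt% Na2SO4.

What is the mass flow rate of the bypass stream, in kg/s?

262.1 kg/s

All 1764×0.253 = 446.29 kg/s of Na2SO4 reaches F7, so F7 = 446.29/0.322 = 1386 kg/s and vapour = 378 kg/s.
The evaporator receives (1−α)·1764 of feed at 0.595 water and removes 0.423 of that water:
0.423×0.595×(1−α)×1764 = 378
(1−α) = 378/443.97 = 0.8514;  α = 0.1486.
Bypass flow = 0.1486×1764 = 262.12 kg/s.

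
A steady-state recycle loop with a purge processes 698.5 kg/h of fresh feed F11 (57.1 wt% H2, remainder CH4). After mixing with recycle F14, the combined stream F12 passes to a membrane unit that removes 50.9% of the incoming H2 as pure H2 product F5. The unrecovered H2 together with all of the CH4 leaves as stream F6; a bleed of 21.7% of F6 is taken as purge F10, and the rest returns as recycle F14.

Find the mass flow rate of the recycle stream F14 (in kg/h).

CH4 enters only via F11 and leaves only via the purge: 698.5×0.429 = 0.217×(CH4 in F6), and the membrane unit passes all CH4, so CH4 in F12 = CH4 in F6 = 1380.9 kg/h.
H2 in F12: m_A = 698.5×0.571 + (1−0.217)·(1−0.509)·m_A, so m_A = 398.84/0.6155 = 647.95 kg/h.
F6 = (1−0.509)×647.95 + 1380.9 = 1699 kg/h.
Recycle F14 = (1−0.217)×1699 = 1330.4 kg/h.

1330 kg/h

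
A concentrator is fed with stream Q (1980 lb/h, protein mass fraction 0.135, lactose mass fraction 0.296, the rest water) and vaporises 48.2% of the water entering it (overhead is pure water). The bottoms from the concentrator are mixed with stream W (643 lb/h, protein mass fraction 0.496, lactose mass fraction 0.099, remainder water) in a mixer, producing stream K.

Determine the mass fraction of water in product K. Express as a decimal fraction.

Vapour removed = 0.482×0.569×1980 = 543.03 lb/h; concentrate = 1437 lb/h.
water reaching the mixer = 583.59 (from concentrate) + 643×0.405 = 844 lb/h.
Product flow = 1437 + 643 = 2080 lb/h; water fraction = 0.406.

0.406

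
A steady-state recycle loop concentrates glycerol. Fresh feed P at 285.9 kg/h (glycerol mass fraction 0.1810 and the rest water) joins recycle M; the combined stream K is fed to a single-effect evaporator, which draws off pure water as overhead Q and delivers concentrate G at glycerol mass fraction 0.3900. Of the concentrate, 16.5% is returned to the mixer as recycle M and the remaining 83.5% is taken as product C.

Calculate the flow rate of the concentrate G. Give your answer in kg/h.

158.9 kg/h

Overall glycerol balance (none leaves overhead): glycerol in fresh feed = glycerol in product, i.e. 285.9×0.181 = (1−0.165)·G·0.390.
G = 51.748/(0.390×0.835) = 158.91 kg/h.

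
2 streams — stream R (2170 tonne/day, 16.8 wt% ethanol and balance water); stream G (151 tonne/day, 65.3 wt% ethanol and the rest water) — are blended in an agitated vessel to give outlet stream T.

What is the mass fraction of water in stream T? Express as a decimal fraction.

Total flow out = 2170 + 151 = 2321 tonne/day.
water in = 2170×0.832 + 151×0.347 = 1857.8 tonne/day.
water mass fraction in T = 1857.8/2321 = 0.800.

0.800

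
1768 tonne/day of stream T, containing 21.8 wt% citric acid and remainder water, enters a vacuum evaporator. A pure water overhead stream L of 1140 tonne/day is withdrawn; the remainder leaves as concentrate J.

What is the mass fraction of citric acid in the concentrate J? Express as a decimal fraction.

0.614

citric acid is not removed: 1768×0.218 = 385.42 tonne/day of citric acid enters J.
Concentrate = 1768 − 1140 = 628 tonne/day.
Mass fraction = 385.42/628 = 0.614.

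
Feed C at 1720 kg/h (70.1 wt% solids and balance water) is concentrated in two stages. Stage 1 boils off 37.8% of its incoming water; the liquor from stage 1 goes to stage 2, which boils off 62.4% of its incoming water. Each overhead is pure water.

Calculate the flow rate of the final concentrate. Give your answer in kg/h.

water in feed = 1720×0.299 = 514.28 kg/h.
After stage 1: water left = (1−0.378)×514.28 = 319.88; stream total = 1525.6 kg/h.
After stage 2: water left = (1−0.624)×319.88 = 120.28; final concentrate = 1326 kg/h.

1326 kg/h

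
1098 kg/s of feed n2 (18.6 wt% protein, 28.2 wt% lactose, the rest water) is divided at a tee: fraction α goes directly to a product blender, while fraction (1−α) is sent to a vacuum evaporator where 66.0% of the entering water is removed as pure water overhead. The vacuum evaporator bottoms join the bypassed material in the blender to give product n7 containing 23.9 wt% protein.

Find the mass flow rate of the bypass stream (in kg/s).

All 1098×0.186 = 204.23 kg/s of protein reaches n7, so n7 = 204.23/0.239 = 854.51 kg/s and vapour = 243.49 kg/s.
The evaporator receives (1−α)·1098 of feed at 0.532 water and removes 0.660 of that water:
0.660×0.532×(1−α)×1098 = 243.49
(1−α) = 243.49/385.53 = 0.6316;  α = 0.3684.
Bypass flow = 0.3684×1098 = 404.53 kg/s.

404.5 kg/s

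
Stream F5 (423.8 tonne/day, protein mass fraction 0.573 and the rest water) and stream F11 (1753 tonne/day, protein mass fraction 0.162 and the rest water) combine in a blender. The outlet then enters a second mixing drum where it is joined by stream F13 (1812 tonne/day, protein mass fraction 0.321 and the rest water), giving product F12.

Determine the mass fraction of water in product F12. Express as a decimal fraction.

Overall, product flow = 3988.8 tonne/day.
water in = 423.8×0.427 + 1753×0.838 + 1812×0.679 = 2880.3 tonne/day.
water fraction in F12 = 0.722.

0.722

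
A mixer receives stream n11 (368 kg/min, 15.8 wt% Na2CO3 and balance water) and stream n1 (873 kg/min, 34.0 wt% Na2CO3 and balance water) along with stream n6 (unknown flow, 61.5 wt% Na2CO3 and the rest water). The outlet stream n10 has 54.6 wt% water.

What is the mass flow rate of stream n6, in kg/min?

Let n6 be the unknown flow. Total out = 1241 + n6.
water balance: 886.04 + 0.385·n6 = 0.546·(1241 + n6)
(0.385 − 0.546)·n6 = 0.546×1241 − 886.04 = -208.45
n6 = -208.45 / -0.161 = 1294.7 kg/min

1295 kg/min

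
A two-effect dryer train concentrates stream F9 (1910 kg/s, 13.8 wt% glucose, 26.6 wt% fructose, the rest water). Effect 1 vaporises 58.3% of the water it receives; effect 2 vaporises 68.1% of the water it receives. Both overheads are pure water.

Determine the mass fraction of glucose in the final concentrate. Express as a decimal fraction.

0.286

water in feed = 1910×0.596 = 1138.4 kg/s.
After stage 1: water left = (1−0.583)×1138.4 = 474.7; stream total = 1246.3 kg/s.
After stage 2: water left = (1−0.681)×474.7 = 151.43; final concentrate = 923.07 kg/s.
glucose fraction = 263.58/923.07 = 0.286.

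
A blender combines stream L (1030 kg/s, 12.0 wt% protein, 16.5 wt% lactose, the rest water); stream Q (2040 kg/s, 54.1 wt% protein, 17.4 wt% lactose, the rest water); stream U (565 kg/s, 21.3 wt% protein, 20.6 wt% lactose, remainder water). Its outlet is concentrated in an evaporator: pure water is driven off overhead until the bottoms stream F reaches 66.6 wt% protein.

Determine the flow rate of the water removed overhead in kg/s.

1612 kg/s

protein entering = 1030×0.120 + 2040×0.541 + 565×0.213 = 1347.6 kg/s.
All protein reports to F, so F = 1347.6/0.666 = 2023.4 kg/s.
Total feed = 3635 kg/s; overhead = 3635 − 2023.4 = 1611.6 kg/s.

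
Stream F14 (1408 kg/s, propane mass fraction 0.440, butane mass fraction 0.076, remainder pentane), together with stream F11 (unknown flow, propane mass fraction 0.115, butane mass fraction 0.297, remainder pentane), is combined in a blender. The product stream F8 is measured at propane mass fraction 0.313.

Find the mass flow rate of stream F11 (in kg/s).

Let F11 be the unknown flow. Total out = 1408 + F11.
propane balance: 619.52 + 0.115·F11 = 0.313·(1408 + F11)
(0.115 − 0.313)·F11 = 0.313×1408 − 619.52 = -178.82
F11 = -178.82 / -0.198 = 903.11 kg/s

903.1 kg/s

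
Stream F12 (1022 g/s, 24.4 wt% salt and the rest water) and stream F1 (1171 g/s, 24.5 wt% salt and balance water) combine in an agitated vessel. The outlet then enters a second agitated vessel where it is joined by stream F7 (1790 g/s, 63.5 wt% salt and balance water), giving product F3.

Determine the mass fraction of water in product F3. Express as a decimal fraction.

0.580

Overall, product flow = 3983 g/s.
water in = 1022×0.756 + 1171×0.755 + 1790×0.365 = 2310.1 g/s.
water fraction in F3 = 0.580.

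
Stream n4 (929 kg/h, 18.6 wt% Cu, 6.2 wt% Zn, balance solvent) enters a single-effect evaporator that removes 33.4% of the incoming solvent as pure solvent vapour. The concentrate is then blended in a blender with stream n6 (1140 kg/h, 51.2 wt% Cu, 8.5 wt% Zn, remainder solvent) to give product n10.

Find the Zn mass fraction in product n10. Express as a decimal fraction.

0.0842

Vapour removed = 0.334×0.752×929 = 233.34 kg/h; concentrate = 695.66 kg/h.
Zn reaching the mixer = 57.598 (from concentrate) + 1140×0.085 = 154.5 kg/h.
Product flow = 695.66 + 1140 = 1835.7 kg/h; Zn fraction = 0.0842.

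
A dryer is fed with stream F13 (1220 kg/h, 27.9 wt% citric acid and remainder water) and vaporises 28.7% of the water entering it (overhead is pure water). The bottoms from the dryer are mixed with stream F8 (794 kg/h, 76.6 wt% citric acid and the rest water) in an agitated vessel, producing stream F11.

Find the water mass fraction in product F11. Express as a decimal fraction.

Vapour removed = 0.287×0.721×1220 = 252.45 kg/h; concentrate = 967.55 kg/h.
water reaching the mixer = 627.17 (from concentrate) + 794×0.234 = 812.97 kg/h.
Product flow = 967.55 + 794 = 1761.5 kg/h; water fraction = 0.4615.

0.4615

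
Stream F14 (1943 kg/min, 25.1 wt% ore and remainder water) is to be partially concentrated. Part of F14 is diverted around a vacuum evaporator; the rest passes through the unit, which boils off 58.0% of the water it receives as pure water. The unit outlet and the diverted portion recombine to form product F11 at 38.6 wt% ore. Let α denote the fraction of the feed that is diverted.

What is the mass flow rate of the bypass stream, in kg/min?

378.7 kg/min

All 1943×0.251 = 487.69 kg/min of ore reaches F11, so F11 = 487.69/0.386 = 1263.5 kg/min and vapour = 679.55 kg/min.
The evaporator receives (1−α)·1943 of feed at 0.749 water and removes 0.580 of that water:
0.580×0.749×(1−α)×1943 = 679.55
(1−α) = 679.55/844.08 = 0.8051;  α = 0.1949.
Bypass flow = 0.1949×1943 = 378.74 kg/min.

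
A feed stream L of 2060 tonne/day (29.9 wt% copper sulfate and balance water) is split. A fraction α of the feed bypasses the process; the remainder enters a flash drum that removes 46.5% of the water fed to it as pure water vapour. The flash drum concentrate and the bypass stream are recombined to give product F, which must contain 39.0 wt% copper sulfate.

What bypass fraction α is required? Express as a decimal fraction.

0.284

All 2060×0.299 = 615.94 tonne/day of copper sulfate reaches F, so F = 615.94/0.390 = 1579.3 tonne/day and vapour = 480.67 tonne/day.
The evaporator receives (1−α)·2060 of feed at 0.701 water and removes 0.465 of that water:
0.465×0.701×(1−α)×2060 = 480.67
(1−α) = 480.67/671.49 = 0.7158;  α = 0.2842.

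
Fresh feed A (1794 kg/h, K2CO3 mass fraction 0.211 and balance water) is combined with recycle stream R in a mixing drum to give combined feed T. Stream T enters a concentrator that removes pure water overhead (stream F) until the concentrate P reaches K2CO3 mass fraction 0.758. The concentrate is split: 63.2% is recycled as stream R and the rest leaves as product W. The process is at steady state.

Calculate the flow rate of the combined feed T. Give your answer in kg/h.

Overall K2CO3 balance (none leaves overhead): K2CO3 in fresh feed = K2CO3 in product, i.e. 1794×0.211 = (1−0.632)·P·0.758.
P = 378.53/(0.758×0.368) = 1357 kg/h.
Recycle R = 0.632×1357 = 857.64 kg/h.
Combined feed T = 1794 + 857.64 = 2651.6 kg/h.

2652 kg/h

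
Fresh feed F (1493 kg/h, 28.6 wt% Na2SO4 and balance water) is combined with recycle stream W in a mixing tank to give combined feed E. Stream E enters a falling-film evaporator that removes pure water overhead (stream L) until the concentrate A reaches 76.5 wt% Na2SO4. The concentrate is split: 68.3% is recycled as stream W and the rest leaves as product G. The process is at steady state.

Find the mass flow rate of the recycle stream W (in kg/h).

1203 kg/h

Overall Na2SO4 balance (none leaves overhead): Na2SO4 in fresh feed = Na2SO4 in product, i.e. 1493×0.286 = (1−0.683)·A·0.765.
A = 427/(0.765×0.317) = 1760.8 kg/h.
Recycle W = 0.683×1760.8 = 1202.6 kg/h.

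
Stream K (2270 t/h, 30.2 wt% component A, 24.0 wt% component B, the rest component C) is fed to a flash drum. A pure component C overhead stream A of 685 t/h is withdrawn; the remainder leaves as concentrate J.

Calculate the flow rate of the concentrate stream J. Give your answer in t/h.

Concentrate = 2270 − 685 = 1585 t/h.

1585 t/h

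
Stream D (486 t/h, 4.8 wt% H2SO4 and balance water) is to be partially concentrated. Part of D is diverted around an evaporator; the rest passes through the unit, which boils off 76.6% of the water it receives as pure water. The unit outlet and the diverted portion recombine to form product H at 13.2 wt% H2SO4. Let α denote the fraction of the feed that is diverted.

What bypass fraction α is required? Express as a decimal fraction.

All 486×0.048 = 23.328 t/h of H2SO4 reaches H, so H = 23.328/0.132 = 176.73 t/h and vapour = 309.27 t/h.
The evaporator receives (1−α)·486 of feed at 0.952 water and removes 0.766 of that water:
0.766×0.952×(1−α)×486 = 309.27
(1−α) = 309.27/354.41 = 0.8726;  α = 0.1274.

0.127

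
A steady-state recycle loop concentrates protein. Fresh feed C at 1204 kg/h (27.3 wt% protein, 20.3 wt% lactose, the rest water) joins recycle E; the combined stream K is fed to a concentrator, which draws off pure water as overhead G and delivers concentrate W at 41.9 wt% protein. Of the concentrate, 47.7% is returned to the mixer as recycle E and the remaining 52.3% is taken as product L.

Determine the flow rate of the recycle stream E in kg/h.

Overall protein balance (none leaves overhead): protein in fresh feed = protein in product, i.e. 1204×0.273 = (1−0.477)·W·0.419.
W = 328.69/(0.419×0.523) = 1499.9 kg/h.
Recycle E = 0.477×1499.9 = 715.47 kg/h.

715.5 kg/h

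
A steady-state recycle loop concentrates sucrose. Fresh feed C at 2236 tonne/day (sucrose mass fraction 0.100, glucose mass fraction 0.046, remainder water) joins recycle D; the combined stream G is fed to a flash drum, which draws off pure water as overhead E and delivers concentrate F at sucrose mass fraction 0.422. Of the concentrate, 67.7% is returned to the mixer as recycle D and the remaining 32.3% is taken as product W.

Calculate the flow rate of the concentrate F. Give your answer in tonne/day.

Overall sucrose balance (none leaves overhead): sucrose in fresh feed = sucrose in product, i.e. 2236×0.100 = (1−0.677)·F·0.422.
F = 223.6/(0.422×0.323) = 1640.4 tonne/day.

1640 tonne/day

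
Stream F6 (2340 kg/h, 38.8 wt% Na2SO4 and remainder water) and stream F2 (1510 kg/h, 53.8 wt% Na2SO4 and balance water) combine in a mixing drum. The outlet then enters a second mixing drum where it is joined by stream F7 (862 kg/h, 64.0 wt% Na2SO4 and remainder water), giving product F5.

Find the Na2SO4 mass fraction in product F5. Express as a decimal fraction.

0.4822

Overall, product flow = 4712 kg/h.
Na2SO4 in = 2340×0.388 + 1510×0.538 + 862×0.640 = 2272 kg/h.
Na2SO4 fraction in F5 = 0.4822.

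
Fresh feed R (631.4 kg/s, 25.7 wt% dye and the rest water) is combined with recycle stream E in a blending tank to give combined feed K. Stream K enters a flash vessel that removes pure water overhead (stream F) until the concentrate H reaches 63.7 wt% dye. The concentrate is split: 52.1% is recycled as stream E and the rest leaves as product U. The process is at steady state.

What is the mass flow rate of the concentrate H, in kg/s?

531.8 kg/s

Overall dye balance (none leaves overhead): dye in fresh feed = dye in product, i.e. 631.4×0.257 = (1−0.521)·H·0.637.
H = 162.27/(0.637×0.479) = 531.82 kg/s.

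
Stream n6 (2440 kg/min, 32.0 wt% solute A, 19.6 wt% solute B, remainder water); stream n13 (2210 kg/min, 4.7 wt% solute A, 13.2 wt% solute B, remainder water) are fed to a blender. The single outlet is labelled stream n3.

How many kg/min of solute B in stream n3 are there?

solute B out = solute B in = 2440×0.196 + 2210×0.132 = 769.96 kg/min.

770 kg/min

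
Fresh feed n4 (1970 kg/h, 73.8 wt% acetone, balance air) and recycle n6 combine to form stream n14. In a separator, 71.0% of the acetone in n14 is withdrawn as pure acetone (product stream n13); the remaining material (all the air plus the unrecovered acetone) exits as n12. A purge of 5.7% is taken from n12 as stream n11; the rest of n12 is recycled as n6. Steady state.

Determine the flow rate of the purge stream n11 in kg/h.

air enters only via n4 and leaves only via the purge: 1970×0.262 = 0.057×(air in n12), and the separator passes all air, so air in n14 = air in n12 = 9055.1 kg/h.
acetone in n14: m_A = 1970×0.738 + (1−0.057)·(1−0.710)·m_A, so m_A = 1453.9/0.7265 = 2001.1 kg/h.
n12 = (1−0.710)×2001.1 + 9055.1 = 9635.4 kg/h.
Purge n11 = 0.057×9635.4 = 549.22 kg/h.

549.2 kg/h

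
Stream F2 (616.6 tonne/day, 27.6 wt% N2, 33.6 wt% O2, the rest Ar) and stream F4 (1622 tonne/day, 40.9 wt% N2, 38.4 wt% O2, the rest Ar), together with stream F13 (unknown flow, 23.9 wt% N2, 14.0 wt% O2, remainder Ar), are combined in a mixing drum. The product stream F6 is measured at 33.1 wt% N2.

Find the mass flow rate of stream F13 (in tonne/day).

1007 tonne/day

Let F13 be the unknown flow. Total out = 2238.6 + F13.
N2 balance: 833.58 + 0.239·F13 = 0.331·(2238.6 + F13)
(0.239 − 0.331)·F13 = 0.331×2238.6 − 833.58 = -92.603
F13 = -92.603 / -0.092 = 1006.6 tonne/day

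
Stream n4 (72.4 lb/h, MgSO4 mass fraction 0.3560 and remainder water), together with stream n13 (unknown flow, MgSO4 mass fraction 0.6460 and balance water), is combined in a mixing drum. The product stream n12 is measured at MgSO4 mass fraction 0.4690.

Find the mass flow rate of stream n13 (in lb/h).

Let n13 be the unknown flow. Total out = 72.4 + n13.
MgSO4 balance: 25.774 + 0.646·n13 = 0.469·(72.4 + n13)
(0.646 − 0.469)·n13 = 0.469×72.4 − 25.774 = 8.1812
n13 = 8.1812 / 0.177 = 46.221 lb/h

46.22 lb/h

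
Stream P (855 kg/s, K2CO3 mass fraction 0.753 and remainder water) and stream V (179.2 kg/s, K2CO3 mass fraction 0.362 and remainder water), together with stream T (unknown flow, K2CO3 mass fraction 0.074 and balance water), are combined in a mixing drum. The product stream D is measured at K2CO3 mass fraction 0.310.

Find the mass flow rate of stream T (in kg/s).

1644 kg/s

Let T be the unknown flow. Total out = 1034.2 + T.
K2CO3 balance: 708.69 + 0.074·T = 0.310·(1034.2 + T)
(0.074 − 0.310)·T = 0.310×1034.2 − 708.69 = -388.08
T = -388.08 / -0.236 = 1644.4 kg/s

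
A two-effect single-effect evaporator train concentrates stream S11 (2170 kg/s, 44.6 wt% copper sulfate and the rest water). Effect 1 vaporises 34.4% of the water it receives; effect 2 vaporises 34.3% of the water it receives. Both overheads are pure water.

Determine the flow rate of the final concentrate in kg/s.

water in feed = 2170×0.554 = 1202.2 kg/s.
After stage 1: water left = (1−0.344)×1202.2 = 788.63; stream total = 1756.5 kg/s.
After stage 2: water left = (1−0.343)×788.63 = 518.13; final concentrate = 1485.9 kg/s.

1486 kg/s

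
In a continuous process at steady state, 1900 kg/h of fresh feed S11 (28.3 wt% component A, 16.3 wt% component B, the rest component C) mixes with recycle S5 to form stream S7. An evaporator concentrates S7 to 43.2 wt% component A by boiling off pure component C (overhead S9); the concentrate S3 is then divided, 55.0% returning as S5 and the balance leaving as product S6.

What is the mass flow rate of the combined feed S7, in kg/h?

Overall component A balance (none leaves overhead): component A in fresh feed = component A in product, i.e. 1900×0.283 = (1−0.550)·S3·0.432.
S3 = 537.7/(0.432×0.450) = 2765.9 kg/h.
Recycle S5 = 0.550×2765.9 = 1521.3 kg/h.
Combined feed S7 = 1900 + 1521.3 = 3421.3 kg/h.

3421 kg/h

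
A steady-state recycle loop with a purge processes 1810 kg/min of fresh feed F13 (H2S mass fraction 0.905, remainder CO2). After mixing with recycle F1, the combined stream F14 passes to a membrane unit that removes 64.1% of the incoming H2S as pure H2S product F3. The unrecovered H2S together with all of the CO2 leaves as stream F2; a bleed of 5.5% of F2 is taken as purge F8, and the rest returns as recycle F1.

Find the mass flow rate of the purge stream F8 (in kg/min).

CO2 enters only via F13 and leaves only via the purge: 1810×0.095 = 0.055×(CO2 in F2), and the membrane unit passes all CO2, so CO2 in F14 = CO2 in F2 = 3126.4 kg/min.
H2S in F14: m_A = 1810×0.905 + (1−0.055)·(1−0.641)·m_A, so m_A = 1638/0.6607 = 2479.1 kg/min.
F2 = (1−0.641)×2479.1 + 3126.4 = 4016.4 kg/min.
Purge F8 = 0.055×4016.4 = 220.9 kg/min.

220.9 kg/min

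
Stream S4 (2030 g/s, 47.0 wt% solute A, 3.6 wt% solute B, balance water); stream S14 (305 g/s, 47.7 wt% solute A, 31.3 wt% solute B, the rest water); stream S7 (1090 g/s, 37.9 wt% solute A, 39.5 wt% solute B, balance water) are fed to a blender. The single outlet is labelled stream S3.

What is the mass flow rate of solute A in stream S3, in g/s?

1513 g/s

solute A out = solute A in = 2030×0.470 + 305×0.477 + 1090×0.379 = 1512.7 g/s.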